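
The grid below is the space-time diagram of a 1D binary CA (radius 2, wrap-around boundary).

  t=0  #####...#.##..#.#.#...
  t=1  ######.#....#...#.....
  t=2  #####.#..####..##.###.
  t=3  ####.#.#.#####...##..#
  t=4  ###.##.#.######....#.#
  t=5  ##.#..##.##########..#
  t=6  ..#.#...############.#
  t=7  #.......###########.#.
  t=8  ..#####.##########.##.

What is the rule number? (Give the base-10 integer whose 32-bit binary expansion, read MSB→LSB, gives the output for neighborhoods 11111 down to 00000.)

3751903895

  ##### -> #   bit 31 = 1  t=0,i=2
  ####. -> #   bit 30 = 1  t=0,i=3
  ###.# -> .   bit 29 = 0  t=1,i=5
  ###.. -> #   bit 28 = 1  t=0,i=4
  ##.## -> #   bit 27 = 1  t=2,i=17
  ##.#. -> #   bit 26 = 1  t=1,i=6
  ##..# -> #   bit 25 = 1  t=0,i=12
  ##... -> #   bit 24 = 1  t=0,i=5
  #.### -> #   bit 23 = 1  t=2,i=0
  #.##. -> .   bit 22 = 0  t=0,i=10
  #.#.# -> #   bit 21 = 1  t=0,i=16
  #.#.. -> .   bit 20 = 0  t=0,i=18
  #..## -> .   bit 19 = 0  t=2,i=8
  #..#. -> .   bit 18 = 0  t=0,i=13
  #...# -> .   bit 17 = 0  t=0,i=6
  #.... -> #   bit 16 = 1  t=1,i=9
  .#### -> #   bit 15 = 1  t=0,i=1
  .###. -> .   bit 14 = 0  t=2,i=19
  .##.# -> .   bit 13 = 0  t=2,i=16
  .##.. -> .   bit 12 = 0  t=0,i=11
  .#.## -> .   bit 11 = 0  t=0,i=9
  .#.#. -> .   bit 10 = 0  t=0,i=15
  .#..# -> #   bit 9 = 1  t=2,i=7
  .#... -> .   bit 8 = 0  t=0,i=19
  ..### -> #   bit 7 = 1  t=0,i=0
  ..##. -> .   bit 6 = 0  t=2,i=15
  ..#.# -> .   bit 5 = 0  t=0,i=8
  ..#.. -> #   bit 4 = 1  t=1,i=12
  ...## -> .   bit 3 = 0  t=0,i=21
  ...#. -> #   bit 2 = 1  t=0,i=7
  ....# -> #   bit 1 = 1  t=1,i=10
  ..... -> #   bit 0 = 1  t=1,i=19
  bits 11011111101000011000001010010111 = 3751903895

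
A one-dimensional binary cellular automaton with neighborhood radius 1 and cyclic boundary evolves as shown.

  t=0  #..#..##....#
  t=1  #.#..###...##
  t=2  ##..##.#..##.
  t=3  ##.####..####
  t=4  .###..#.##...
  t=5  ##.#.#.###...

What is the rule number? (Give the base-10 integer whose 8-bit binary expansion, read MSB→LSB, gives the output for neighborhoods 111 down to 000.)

106

  ### -> .   bit 7 = 0  t=1,i=6
  ##. -> #   bit 6 = 1  t=0,i=0
  #.# -> #   bit 5 = 1  t=1,i=1
  #.. -> .   bit 4 = 0  t=0,i=1
  .## -> #   bit 3 = 1  t=0,i=6
  .#. -> .   bit 2 = 0  t=0,i=3
  ..# -> #   bit 1 = 1  t=0,i=2
  ... -> .   bit 0 = 0  t=0,i=9
  bits 01101010 = 106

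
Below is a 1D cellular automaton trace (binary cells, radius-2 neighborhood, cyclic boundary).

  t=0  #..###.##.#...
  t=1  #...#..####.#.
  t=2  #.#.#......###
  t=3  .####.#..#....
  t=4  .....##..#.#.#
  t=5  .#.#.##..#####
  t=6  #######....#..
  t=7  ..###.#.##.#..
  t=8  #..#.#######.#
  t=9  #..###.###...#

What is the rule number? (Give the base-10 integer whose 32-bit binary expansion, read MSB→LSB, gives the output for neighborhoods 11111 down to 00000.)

2498985074

  ##### -> #   bit 31 = 1  t=5,i=11
  ####. -> .   bit 30 = 0  t=1,i=9
  ###.# -> .   bit 29 = 0  t=0,i=5
  ###.. -> #   bit 28 = 1  t=6,i=6
  ##.## -> .   bit 27 = 0  t=0,i=6
  ##.#. -> #   bit 26 = 1  t=0,i=9
  ##..# -> .   bit 25 = 0  t=4,i=7
  ##... -> .   bit 24 = 0  t=6,i=7
  #.### -> #   bit 23 = 1  t=8,i=5
  #.##. -> #   bit 22 = 1  t=0,i=7
  #.#.# -> #   bit 21 = 1  t=1,i=12
  #.#.. -> #   bit 20 = 1  t=0,i=10
  #..## -> .   bit 19 = 0  t=0,i=2
  #..#. -> .   bit 18 = 0  t=3,i=8
  #...# -> #   bit 17 = 1  t=0,i=12
  #.... -> #   bit 16 = 1  t=2,i=6
  .#### -> .   bit 15 = 0  t=1,i=8
  .###. -> #   bit 14 = 1  t=0,i=4
  .##.# -> #   bit 13 = 1  t=0,i=8
  .##.. -> #   bit 12 = 1  t=4,i=6
  .#.## -> #   bit 11 = 1  t=5,i=4
  .#.#. -> #   bit 10 = 1  t=1,i=13
  .#..# -> .   bit 9 = 0  t=0,i=1
  .#... -> .   bit 8 = 0  t=0,i=11
  ..### -> .   bit 7 = 0  t=0,i=3
  ..##. -> #   bit 6 = 1  t=4,i=5
  ..#.# -> #   bit 5 = 1  t=4,i=9
  ..#.. -> #   bit 4 = 1  t=0,i=0
  ...## -> .   bit 3 = 0  t=2,i=10
  ...#. -> .   bit 2 = 0  t=0,i=13
  ....# -> #   bit 1 = 1  t=2,i=9
  ..... -> .   bit 0 = 0  t=2,i=7
  bits 10010100111100110111110001110010 = 2498985074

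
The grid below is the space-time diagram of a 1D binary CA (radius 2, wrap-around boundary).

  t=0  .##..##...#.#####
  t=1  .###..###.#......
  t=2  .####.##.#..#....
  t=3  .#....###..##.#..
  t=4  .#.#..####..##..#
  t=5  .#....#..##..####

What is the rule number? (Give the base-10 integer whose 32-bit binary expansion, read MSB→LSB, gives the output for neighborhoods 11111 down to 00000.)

  #####|.  b31=0 t=0,i=14
  ####.|.  b30=0 t=0,i=15
  ###.#|.  b29=0 t=0,i=16
  ###..|#  b28=1 t=1,i=3
  ##.##|.  b27=0 t=0,i=0
  ##.#.|#  b26=1 t=1,i=9
  ##..#|#  b25=1 t=0,i=3
  ##...|#  b24=1 t=0,i=7
  #.###|.  b23=0 t=0,i=12
  #.##.|#  b22=1 t=0,i=1
  #.#.#|#  b21=1 t=4,i=1
  #.#..|.  b20=0 t=1,i=10
  #..##|.  b19=0 t=0,i=4
  #..#.|#  b18=1 t=2,i=11
  #...#|#  b17=1 t=0,i=8
  #....|#  b16=1 t=1,i=12
  .####|.  b15=0 t=0,i=13
  .###.|#  b14=1 t=1,i=2
  .##.#|#  b13=1 t=2,i=7
  .##..|#  b12=1 t=0,i=2
  .#.##|.  b11=0 t=0,i=11
  .#.#.|.  b10=0 t=4,i=0
  .#..#|.  b9=0 t=2,i=10
  .#...|.  b8=0 t=1,i=11
  ..###|#  b7=1 t=1,i=1
  ..##.|.  b6=0 t=0,i=5
  ..#.#|#  b5=1 t=0,i=10
  ..#..|#  b4=1 t=2,i=12
  ...##|.  b3=0 t=1,i=0
  ...#.|.  b2=0 t=0,i=9
  ....#|.  b1=0 t=1,i=16
  .....|.  b0=0 t=1,i=13
  bits 00010111011001110111000010110000 = 392655024

392655024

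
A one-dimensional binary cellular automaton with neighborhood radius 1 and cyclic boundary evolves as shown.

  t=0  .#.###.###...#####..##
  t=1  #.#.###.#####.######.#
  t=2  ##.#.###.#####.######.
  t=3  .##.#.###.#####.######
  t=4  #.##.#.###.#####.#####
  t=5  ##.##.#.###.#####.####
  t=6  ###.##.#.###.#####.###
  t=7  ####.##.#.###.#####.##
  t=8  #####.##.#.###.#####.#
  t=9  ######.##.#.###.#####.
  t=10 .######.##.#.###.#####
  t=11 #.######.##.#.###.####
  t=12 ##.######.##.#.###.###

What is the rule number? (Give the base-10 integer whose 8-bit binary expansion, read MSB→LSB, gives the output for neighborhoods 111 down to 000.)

243

  ### -> #   bit 7 = 1  t=0,i=4
  ##. -> #   bit 6 = 1  t=0,i=5
  #.# -> #   bit 5 = 1  t=0,i=0
  #.. -> #   bit 4 = 1  t=0,i=10
  .## -> .   bit 3 = 0  t=0,i=3
  .#. -> .   bit 2 = 0  t=0,i=1
  ..# -> #   bit 1 = 1  t=0,i=12
  ... -> #   bit 0 = 1  t=0,i=11
  bits 11110011 = 243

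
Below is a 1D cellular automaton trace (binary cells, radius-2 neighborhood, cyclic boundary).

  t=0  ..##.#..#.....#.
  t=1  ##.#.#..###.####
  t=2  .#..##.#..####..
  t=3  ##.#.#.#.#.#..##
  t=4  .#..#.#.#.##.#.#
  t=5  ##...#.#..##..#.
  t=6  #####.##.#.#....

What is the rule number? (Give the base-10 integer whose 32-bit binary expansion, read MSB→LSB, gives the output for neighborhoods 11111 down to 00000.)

  [31] ##### => .  t=1,i=14
  [30] ####. => .  t=1,i=0
  [29] ###.# => #  t=1,i=1
  [28] ###.. => .  t=2,i=13
  [27] ##.## => #  t=1,i=11
  [26] ##.#. => .  t=0,i=4
  [25] ##..# => .  t=5,i=12
  [24] ##... => #  t=2,i=14
  [23] #.### => #  t=1,i=12
  [22] #.##. => #  t=4,i=10
  [21] #.#.# => .  t=1,i=3
  [20] #.#.. => #  t=0,i=5
  [19] #..## => #  t=1,i=7
  [18] #..#. => .  t=0,i=7
  [17] #...# => #  t=0,i=0
  [16] #.... => #  t=0,i=10
  [15] .#### => #  t=1,i=13
  [14] .###. => .  t=1,i=9
  [13] .##.# => #  t=0,i=3
  [12] .##.. => #  t=5,i=1
  [11] .#.## => .  t=4,i=9
  [10] .#.#. => #  t=1,i=4
  [9] .#..# => .  t=0,i=6
  [8] .#... => #  t=0,i=9
  [7] ..### => .  t=1,i=8
  [6] ..##. => .  t=0,i=2
  [5] ..#.# => .  t=4,i=4
  [4] ..#.. => #  t=0,i=8
  [3] ...## => #  t=0,i=1
  [2] ...#. => #  t=0,i=13
  [1] ....# => #  t=0,i=12
  [0] ..... => .  t=0,i=11
  bits 00101001110110111011010100011110 = 702264606

702264606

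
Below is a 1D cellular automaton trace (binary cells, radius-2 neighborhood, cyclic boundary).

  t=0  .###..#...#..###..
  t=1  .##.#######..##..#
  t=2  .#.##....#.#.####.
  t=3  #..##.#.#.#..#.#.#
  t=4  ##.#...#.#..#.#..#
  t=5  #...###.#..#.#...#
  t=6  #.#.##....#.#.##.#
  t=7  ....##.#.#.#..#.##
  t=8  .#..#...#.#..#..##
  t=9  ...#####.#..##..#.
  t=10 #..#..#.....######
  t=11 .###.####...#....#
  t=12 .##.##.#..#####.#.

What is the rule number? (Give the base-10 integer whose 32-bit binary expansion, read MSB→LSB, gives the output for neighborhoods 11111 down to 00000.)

1254577620

  [31] ##### => .  t=1,i=6
  [30] ####. => #  t=1,i=9
  [29] ###.# => .  t=4,i=1
  [28] ###.. => .  t=0,i=3
  [27] ##.## => #  t=1,i=3
  [26] ##.#. => .  t=3,i=5
  [25] ##..# => #  t=0,i=4
  [24] ##... => .  t=0,i=16
  [23] #.### => #  t=1,i=4
  [22] #.##. => #  t=1,i=1
  [21] #.#.# => .  t=2,i=11
  [20] #.#.. => .  t=3,i=10
  [19] #..## => .  t=0,i=12
  [18] #..#. => #  t=0,i=5
  [17] #...# => #  t=0,i=8
  [16] #.... => #  t=2,i=6
  [15] .#### => .  t=1,i=5
  [14] .###. => #  t=0,i=2
  [13] .##.# => .  t=1,i=2
  [12] .##.. => #  t=1,i=14
  [11] .#.## => .  t=1,i=0
  [10] .#.#. => #  t=2,i=10
  [9] .#..# => .  t=0,i=11
  [8] .#... => #  t=0,i=7
  [7] ..### => #  t=0,i=1
  [6] ..##. => #  t=1,i=13
  [5] ..#.# => .  t=1,i=17
  [4] ..#.. => #  t=0,i=6
  [3] ...## => .  t=0,i=0
  [2] ...#. => #  t=0,i=9
  [1] ....# => .  t=2,i=7
  [0] ..... => .  t=10,i=9
  bits 01001010110001110101010111010100 = 1254577620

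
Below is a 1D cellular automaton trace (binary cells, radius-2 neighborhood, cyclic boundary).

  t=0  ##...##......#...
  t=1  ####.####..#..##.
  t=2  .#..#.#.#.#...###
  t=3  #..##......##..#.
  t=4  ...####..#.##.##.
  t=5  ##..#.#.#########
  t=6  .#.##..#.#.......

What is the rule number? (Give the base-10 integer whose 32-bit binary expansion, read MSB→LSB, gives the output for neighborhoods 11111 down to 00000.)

491256162

  nb #####: next=.  (t=5,i=10, bit31=0)
  nb ####.: next=.  (t=1,i=2, bit30=0)
  nb ###.#: next=.  (t=1,i=3, bit29=0)
  nb ###..: next=#  (t=1,i=8, bit28=1)
  nb ##.##: next=#  (t=1,i=4, bit27=1)
  nb ##.#.: next=#  (t=2,i=0, bit26=1)
  nb ##..#: next=.  (t=1,i=9, bit25=0)
  nb ##...: next=#  (t=0,i=2, bit24=1)
  nb #.###: next=.  (t=1,i=0, bit23=0)
  nb #.##.: next=#  (t=4,i=11, bit22=1)
  nb #.#.#: next=.  (t=2,i=6, bit21=0)
  nb #.#..: next=.  (t=2,i=1, bit20=0)
  nb #..##: next=.  (t=1,i=13, bit19=0)
  nb #..#.: next=#  (t=1,i=10, bit18=1)
  nb #...#: next=#  (t=0,i=3, bit17=1)
  nb #....: next=#  (t=0,i=8, bit16=1)
  nb .####: next=#  (t=1,i=1, bit15=1)
  nb .###.: next=#  (t=2,i=15, bit14=1)
  nb .##.#: next=#  (t=1,i=15, bit13=1)
  nb .##..: next=#  (t=0,i=1, bit12=1)
  nb .#.##: next=#  (t=4,i=10, bit11=1)
  nb .#.#.: next=.  (t=2,i=5, bit10=0)
  nb .#..#: next=.  (t=1,i=12, bit9=0)
  nb .#...: next=#  (t=0,i=14, bit8=1)
  nb ..###: next=.  (t=2,i=14, bit7=0)
  nb ..##.: next=#  (t=0,i=0, bit6=1)
  nb ..#.#: next=#  (t=2,i=4, bit5=1)
  nb ..#..: next=.  (t=0,i=13, bit4=0)
  nb ...##: next=.  (t=0,i=4, bit3=0)
  nb ...#.: next=.  (t=0,i=12, bit2=0)
  nb ....#: next=#  (t=0,i=11, bit1=1)
  nb .....: next=.  (t=0,i=9, bit0=0)
  bits 00011101010001111111100101100010 = 491256162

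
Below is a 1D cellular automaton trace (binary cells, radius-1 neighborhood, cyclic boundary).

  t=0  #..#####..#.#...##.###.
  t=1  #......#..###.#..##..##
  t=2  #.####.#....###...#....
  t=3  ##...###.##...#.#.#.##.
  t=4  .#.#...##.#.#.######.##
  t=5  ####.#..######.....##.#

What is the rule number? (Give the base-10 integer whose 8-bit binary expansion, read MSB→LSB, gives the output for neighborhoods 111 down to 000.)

  ### -> .   bit 7 = 0  t=0,i=4
  ##. -> #   bit 6 = 1  t=0,i=7
  #.# -> #   bit 5 = 1  t=0,i=11
  #.. -> .   bit 4 = 0  t=0,i=1
  .## -> .   bit 3 = 0  t=0,i=3
  .#. -> #   bit 2 = 1  t=0,i=0
  ..# -> .   bit 1 = 0  t=0,i=2
  ... -> #   bit 0 = 1  t=0,i=14
  bits 01100101 = 101

101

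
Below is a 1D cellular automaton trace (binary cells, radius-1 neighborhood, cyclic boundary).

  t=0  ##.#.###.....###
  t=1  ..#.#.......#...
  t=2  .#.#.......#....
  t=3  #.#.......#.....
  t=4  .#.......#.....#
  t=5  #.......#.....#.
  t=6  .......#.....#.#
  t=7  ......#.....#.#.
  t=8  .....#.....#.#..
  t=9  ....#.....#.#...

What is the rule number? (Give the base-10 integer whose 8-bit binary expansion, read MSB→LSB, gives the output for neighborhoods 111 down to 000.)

  nb ###: next=.  (t=0,i=0, bit7=0)
  nb ##.: next=.  (t=0,i=1, bit6=0)
  nb #.#: next=#  (t=0,i=2, bit5=1)
  nb #..: next=.  (t=0,i=8, bit4=0)
  nb .##: next=.  (t=0,i=5, bit3=0)
  nb .#.: next=.  (t=0,i=3, bit2=0)
  nb ..#: next=#  (t=0,i=12, bit1=1)
  nb ...: next=.  (t=0,i=9, bit0=0)
  bits 00100010 = 34

34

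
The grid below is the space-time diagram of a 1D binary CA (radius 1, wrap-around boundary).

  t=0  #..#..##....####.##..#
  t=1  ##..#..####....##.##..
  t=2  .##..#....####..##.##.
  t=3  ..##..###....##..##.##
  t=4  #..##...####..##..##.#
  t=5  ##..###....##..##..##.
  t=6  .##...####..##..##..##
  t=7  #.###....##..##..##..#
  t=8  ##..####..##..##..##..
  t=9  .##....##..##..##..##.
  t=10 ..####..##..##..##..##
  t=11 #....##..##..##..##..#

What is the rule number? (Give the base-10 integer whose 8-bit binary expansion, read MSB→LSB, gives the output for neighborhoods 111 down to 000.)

113

  ### -> .   bit 7 = 0  t=0,i=13
  ##. -> #   bit 6 = 1  t=0,i=0
  #.# -> #   bit 5 = 1  t=0,i=16
  #.. -> #   bit 4 = 1  t=0,i=1
  .## -> .   bit 3 = 0  t=0,i=6
  .#. -> .   bit 2 = 0  t=0,i=3
  ..# -> .   bit 1 = 0  t=0,i=2
  ... -> #   bit 0 = 1  t=0,i=9
  bits 01110001 = 113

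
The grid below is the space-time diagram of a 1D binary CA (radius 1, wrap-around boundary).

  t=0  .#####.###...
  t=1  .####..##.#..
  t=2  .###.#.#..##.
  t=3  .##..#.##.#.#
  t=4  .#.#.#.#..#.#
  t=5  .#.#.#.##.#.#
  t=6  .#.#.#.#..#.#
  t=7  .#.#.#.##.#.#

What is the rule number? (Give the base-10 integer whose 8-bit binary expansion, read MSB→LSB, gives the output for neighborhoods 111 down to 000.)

156

  [7] ### => #  t=0,i=2
  [6] ##. => .  t=0,i=5
  [5] #.# => .  t=0,i=6
  [4] #.. => #  t=0,i=10
  [3] .## => #  t=0,i=1
  [2] .#. => #  t=1,i=10
  [1] ..# => .  t=0,i=0
  [0] ... => .  t=0,i=11
  bits 10011100 = 156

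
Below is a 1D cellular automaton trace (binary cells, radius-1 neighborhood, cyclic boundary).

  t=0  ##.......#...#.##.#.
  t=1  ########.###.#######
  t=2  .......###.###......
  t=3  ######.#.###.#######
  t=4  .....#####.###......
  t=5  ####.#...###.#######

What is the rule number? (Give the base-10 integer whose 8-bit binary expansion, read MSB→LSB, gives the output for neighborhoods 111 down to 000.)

  nb ###: next=.  (t=1,i=0, bit7=0)
  nb ##.: next=#  (t=0,i=1, bit6=1)
  nb #.#: next=#  (t=0,i=14, bit5=1)
  nb #..: next=#  (t=0,i=2, bit4=1)
  nb .##: next=#  (t=0,i=0, bit3=1)
  nb .#.: next=#  (t=0,i=9, bit2=1)
  nb ..#: next=.  (t=0,i=8, bit1=0)
  nb ...: next=#  (t=0,i=3, bit0=1)
  bits 01111101 = 125

125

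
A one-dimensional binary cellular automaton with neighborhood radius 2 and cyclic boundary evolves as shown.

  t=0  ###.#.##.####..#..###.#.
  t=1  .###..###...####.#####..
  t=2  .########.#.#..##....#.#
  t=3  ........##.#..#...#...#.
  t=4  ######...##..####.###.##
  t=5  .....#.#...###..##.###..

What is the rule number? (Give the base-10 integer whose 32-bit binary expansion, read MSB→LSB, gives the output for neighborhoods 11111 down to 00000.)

  #####|.  b31=0 t=1,i=19
  ####.|.  b30=0 t=0,i=11
  ###.#|#  b29=1 t=0,i=2
  ###..|#  b28=1 t=0,i=12
  ##.##|#  b27=1 t=0,i=8
  ##.#.|#  b26=1 t=0,i=3
  ##..#|#  b25=1 t=0,i=13
  ##...|.  b24=0 t=1,i=9
  #.###|.  b23=0 t=0,i=0
  #.##.|#  b22=1 t=0,i=6
  #.#.#|.  b21=0 t=0,i=4
  #.#..|.  b20=0 t=2,i=12
  #..##|#  b19=1 t=0,i=17
  #..#.|#  b18=1 t=0,i=14
  #...#|#  b17=1 t=1,i=10
  #....|#  b16=1 t=2,i=18
  .####|.  b15=0 t=0,i=10
  .###.|#  b14=1 t=0,i=1
  .##.#|#  b13=1 t=0,i=7
  .##..|.  b12=0 t=2,i=16
  .#.##|.  b11=0 t=0,i=5
  .#.#.|#  b10=1 t=2,i=11
  .#..#|.  b9=0 t=0,i=16
  .#...|#  b8=1 t=3,i=15
  ..###|#  b7=1 t=0,i=18
  ..##.|.  b6=0 t=2,i=15
  ..#.#|.  b5=0 t=2,i=21
  ..#..|#  b4=1 t=0,i=15
  ...##|.  b3=0 t=1,i=0
  ...#.|.  b2=0 t=2,i=20
  ....#|.  b1=0 t=2,i=19
  .....|#  b0=1 t=3,i=1
  bits 00111110010011110110010110010001 = 1045390737

1045390737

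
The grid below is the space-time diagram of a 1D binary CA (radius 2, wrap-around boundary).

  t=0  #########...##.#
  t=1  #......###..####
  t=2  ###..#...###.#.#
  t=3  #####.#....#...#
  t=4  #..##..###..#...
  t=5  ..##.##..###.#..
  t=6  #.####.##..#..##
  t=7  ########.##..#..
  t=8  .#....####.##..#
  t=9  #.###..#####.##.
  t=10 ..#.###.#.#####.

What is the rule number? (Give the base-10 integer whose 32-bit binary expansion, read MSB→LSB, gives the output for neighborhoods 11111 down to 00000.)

2077074754

  nb #####: next=.  (t=0,i=1, bit31=0)
  nb ####.: next=#  (t=0,i=7, bit30=1)
  nb ###.#: next=#  (t=2,i=11, bit29=1)
  nb ###..: next=#  (t=0,i=8, bit28=1)
  nb ##.##: next=#  (t=0,i=14, bit27=1)
  nb ##.#.: next=.  (t=2,i=12, bit26=0)
  nb ##..#: next=#  (t=1,i=10, bit25=1)
  nb ##...: next=#  (t=0,i=9, bit24=1)
  nb #.###: next=#  (t=0,i=15, bit23=1)
  nb #.##.: next=#  (t=5,i=5, bit22=1)
  nb #.#.#: next=.  (t=2,i=13, bit21=0)
  nb #.#..: next=.  (t=3,i=6, bit20=0)
  nb #..##: next=#  (t=1,i=11, bit19=1)
  nb #..#.: next=#  (t=2,i=4, bit18=1)
  nb #...#: next=.  (t=0,i=10, bit17=0)
  nb #....: next=#  (t=1,i=2, bit16=1)
  nb .####: next=#  (t=0,i=0, bit15=1)
  nb .###.: next=.  (t=1,i=8, bit14=0)
  nb .##.#: next=#  (t=0,i=13, bit13=1)
  nb .##..: next=.  (t=4,i=4, bit12=0)
  nb .#.##: next=.  (t=2,i=14, bit11=0)
  nb .#.#.: next=#  (t=8,i=0, bit10=1)
  nb .#..#: next=.  (t=4,i=1, bit9=0)
  nb .#...: next=#  (t=2,i=6, bit8=1)
  nb ..###: next=.  (t=1,i=7, bit7=0)
  nb ..##.: next=#  (t=0,i=12, bit6=1)
  nb ..#.#: next=.  (t=8,i=15, bit5=0)
  nb ..#..: next=.  (t=2,i=5, bit4=0)
  nb ...##: next=.  (t=0,i=11, bit3=0)
  nb ...#.: next=.  (t=3,i=10, bit2=0)
  nb ....#: next=#  (t=1,i=5, bit1=1)
  nb .....: next=.  (t=1,i=3, bit0=0)
  bits 01111011110011011010010101000010 = 2077074754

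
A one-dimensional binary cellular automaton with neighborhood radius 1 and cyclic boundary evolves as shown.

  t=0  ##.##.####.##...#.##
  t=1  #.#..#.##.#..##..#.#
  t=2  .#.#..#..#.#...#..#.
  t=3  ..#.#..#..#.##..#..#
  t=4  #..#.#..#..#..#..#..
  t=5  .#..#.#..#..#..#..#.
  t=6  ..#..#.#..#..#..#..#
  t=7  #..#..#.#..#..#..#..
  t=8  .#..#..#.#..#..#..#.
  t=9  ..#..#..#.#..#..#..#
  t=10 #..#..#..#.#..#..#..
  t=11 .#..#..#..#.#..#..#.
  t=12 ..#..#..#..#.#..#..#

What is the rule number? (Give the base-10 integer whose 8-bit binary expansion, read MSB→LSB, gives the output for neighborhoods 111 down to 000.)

  ### -> #   bit 7 = 1  t=0,i=0
  ##. -> .   bit 6 = 0  t=0,i=1
  #.# -> #   bit 5 = 1  t=0,i=2
  #.. -> #   bit 4 = 1  t=0,i=13
  .## -> .   bit 3 = 0  t=0,i=3
  .#. -> .   bit 2 = 0  t=0,i=16
  ..# -> .   bit 1 = 0  t=0,i=15
  ... -> #   bit 0 = 1  t=0,i=14
  bits 10110001 = 177

177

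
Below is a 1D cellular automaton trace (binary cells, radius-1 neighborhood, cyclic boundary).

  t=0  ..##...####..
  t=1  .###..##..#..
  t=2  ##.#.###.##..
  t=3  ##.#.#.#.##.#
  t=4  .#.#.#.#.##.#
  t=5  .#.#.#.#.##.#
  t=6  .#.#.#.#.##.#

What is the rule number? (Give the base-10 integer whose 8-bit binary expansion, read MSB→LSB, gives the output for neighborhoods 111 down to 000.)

  nb ###: next=.  (t=0,i=8, bit7=0)
  nb ##.: next=#  (t=0,i=3, bit6=1)
  nb #.#: next=.  (t=2,i=2, bit5=0)
  nb #..: next=.  (t=0,i=4, bit4=0)
  nb .##: next=#  (t=0,i=2, bit3=1)
  nb .#.: next=#  (t=1,i=10, bit2=1)
  nb ..#: next=#  (t=0,i=1, bit1=1)
  nb ...: next=.  (t=0,i=0, bit0=0)
  bits 01001110 = 78

78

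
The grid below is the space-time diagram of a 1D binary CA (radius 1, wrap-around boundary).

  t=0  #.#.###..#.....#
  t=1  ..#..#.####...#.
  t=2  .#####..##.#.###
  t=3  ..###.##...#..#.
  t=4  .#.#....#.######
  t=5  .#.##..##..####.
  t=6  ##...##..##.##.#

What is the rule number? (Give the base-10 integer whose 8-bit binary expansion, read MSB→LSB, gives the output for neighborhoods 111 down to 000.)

150

  ### -> #   bit 7 = 1  t=0,i=5
  ##. -> .   bit 6 = 0  t=0,i=0
  #.# -> .   bit 5 = 0  t=0,i=1
  #.. -> #   bit 4 = 1  t=0,i=7
  .## -> .   bit 3 = 0  t=0,i=4
  .#. -> #   bit 2 = 1  t=0,i=2
  ..# -> #   bit 1 = 1  t=0,i=8
  ... -> .   bit 0 = 0  t=0,i=11
  bits 10010110 = 150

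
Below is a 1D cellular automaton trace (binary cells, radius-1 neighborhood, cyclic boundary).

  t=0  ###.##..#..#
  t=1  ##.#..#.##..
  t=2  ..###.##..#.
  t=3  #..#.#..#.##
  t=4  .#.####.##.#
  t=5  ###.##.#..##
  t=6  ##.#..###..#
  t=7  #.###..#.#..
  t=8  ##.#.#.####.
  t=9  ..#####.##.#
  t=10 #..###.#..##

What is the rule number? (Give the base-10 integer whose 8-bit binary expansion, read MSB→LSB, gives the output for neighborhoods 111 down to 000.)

181

  nb ###: next=#  (t=0,i=0, bit7=1)
  nb ##.: next=.  (t=0,i=2, bit6=0)
  nb #.#: next=#  (t=0,i=3, bit5=1)
  nb #..: next=#  (t=0,i=6, bit4=1)
  nb .##: next=.  (t=0,i=4, bit3=0)
  nb .#.: next=#  (t=0,i=8, bit2=1)
  nb ..#: next=.  (t=0,i=7, bit1=0)
  nb ...: next=#  (t=2,i=0, bit0=1)
  bits 10110101 = 181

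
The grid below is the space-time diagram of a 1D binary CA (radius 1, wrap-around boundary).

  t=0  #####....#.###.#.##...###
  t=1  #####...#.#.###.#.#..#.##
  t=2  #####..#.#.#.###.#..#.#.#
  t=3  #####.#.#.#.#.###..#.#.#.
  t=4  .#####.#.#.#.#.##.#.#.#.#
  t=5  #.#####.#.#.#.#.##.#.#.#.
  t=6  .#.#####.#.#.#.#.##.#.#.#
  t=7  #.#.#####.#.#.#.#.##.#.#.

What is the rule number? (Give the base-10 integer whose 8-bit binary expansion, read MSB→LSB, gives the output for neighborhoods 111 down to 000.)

  ### -> #   bit 7 = 1  t=0,i=0
  ##. -> #   bit 6 = 1  t=0,i=4
  #.# -> #   bit 5 = 1  t=0,i=10
  #.. -> .   bit 4 = 0  t=0,i=5
  .## -> .   bit 3 = 0  t=0,i=11
  .#. -> .   bit 2 = 0  t=0,i=9
  ..# -> #   bit 1 = 1  t=0,i=8
  ... -> .   bit 0 = 0  t=0,i=6
  bits 11100010 = 226

226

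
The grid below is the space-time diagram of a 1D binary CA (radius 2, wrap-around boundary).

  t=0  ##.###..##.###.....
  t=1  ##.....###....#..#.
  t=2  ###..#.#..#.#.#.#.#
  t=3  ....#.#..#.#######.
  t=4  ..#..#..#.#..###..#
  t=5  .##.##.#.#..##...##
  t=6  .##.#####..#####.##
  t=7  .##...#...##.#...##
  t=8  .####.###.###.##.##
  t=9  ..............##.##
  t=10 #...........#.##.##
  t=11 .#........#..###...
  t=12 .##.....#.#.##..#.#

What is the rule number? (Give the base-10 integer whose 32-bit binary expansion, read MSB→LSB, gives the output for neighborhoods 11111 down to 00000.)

  nb #####: next=#  (t=3,i=13, bit31=1)
  nb ####.: next=.  (t=2,i=1, bit30=0)
  nb ###.#: next=.  (t=6,i=15, bit29=0)
  nb ###..: next=.  (t=0,i=5, bit28=0)
  nb ##.##: next=.  (t=0,i=2, bit27=0)
  nb ##.#.: next=#  (t=5,i=6, bit26=1)
  nb ##..#: next=.  (t=0,i=6, bit25=0)
  nb ##...: next=#  (t=0,i=14, bit24=1)
  nb #.###: next=.  (t=0,i=3, bit23=0)
  nb #.##.: next=#  (t=1,i=0, bit22=1)
  nb #.#.#: next=#  (t=2,i=12, bit21=1)
  nb #.#..: next=.  (t=2,i=7, bit20=0)
  nb #..##: next=#  (t=0,i=7, bit19=1)
  nb #..#.: next=#  (t=1,i=16, bit18=1)
  nb #...#: next=#  (t=5,i=15, bit17=1)
  nb #....: next=.  (t=0,i=15, bit16=0)
  nb .####: next=.  (t=2,i=0, bit15=0)
  nb .###.: next=.  (t=0,i=4, bit14=0)
  nb .##.#: next=#  (t=0,i=1, bit13=1)
  nb .##..: next=#  (t=1,i=1, bit12=1)
  nb .#.##: next=#  (t=1,i=18, bit11=1)
  nb .#.#.: next=#  (t=2,i=6, bit10=1)
  nb .#..#: next=.  (t=1,i=15, bit9=0)
  nb .#...: next=#  (t=7,i=7, bit8=1)
  nb ..###: next=#  (t=1,i=7, bit7=1)
  nb ..##.: next=#  (t=0,i=0, bit6=1)
  nb ..#.#: next=.  (t=1,i=17, bit5=0)
  nb ..#..: next=#  (t=1,i=14, bit4=1)
  nb ...##: next=.  (t=0,i=18, bit3=0)
  nb ...#.: next=.  (t=1,i=13, bit2=0)
  nb ....#: next=#  (t=0,i=17, bit1=1)
  nb .....: next=.  (t=0,i=16, bit0=0)
  bits 10000101011011100011110111010010 = 2238594514

2238594514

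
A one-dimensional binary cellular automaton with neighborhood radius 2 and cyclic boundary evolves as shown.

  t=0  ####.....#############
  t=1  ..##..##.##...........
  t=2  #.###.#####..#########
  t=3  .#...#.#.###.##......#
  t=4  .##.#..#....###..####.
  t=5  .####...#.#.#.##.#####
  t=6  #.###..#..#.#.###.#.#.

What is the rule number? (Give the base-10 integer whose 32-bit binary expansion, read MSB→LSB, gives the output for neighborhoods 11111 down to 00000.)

1584443847

  nb #####: next=.  (t=0,i=0, bit31=0)
  nb ####.: next=#  (t=0,i=2, bit30=1)
  nb ###.#: next=.  (t=2,i=0, bit29=0)
  nb ###..: next=#  (t=0,i=3, bit28=1)
  nb ##.##: next=#  (t=1,i=8, bit27=1)
  nb ##.#.: next=#  (t=4,i=3, bit26=1)
  nb ##..#: next=#  (t=1,i=4, bit25=1)
  nb ##...: next=.  (t=0,i=4, bit24=0)
  nb #.###: next=.  (t=2,i=2, bit23=0)
  nb #.##.: next=#  (t=1,i=9, bit22=1)
  nb #.#.#: next=#  (t=3,i=7, bit21=1)
  nb #.#..: next=#  (t=3,i=1, bit20=1)
  nb #..##: next=.  (t=1,i=5, bit19=0)
  nb #..#.: next=.  (t=4,i=6, bit18=0)
  nb #...#: next=.  (t=3,i=3, bit17=0)
  nb #....: next=.  (t=0,i=5, bit16=0)
  nb .####: next=#  (t=0,i=10, bit15=1)
  nb .###.: next=.  (t=2,i=3, bit14=0)
  nb .##.#: next=#  (t=1,i=7, bit13=1)
  nb .##..: next=#  (t=1,i=3, bit12=1)
  nb .#.##: next=.  (t=3,i=8, bit11=0)
  nb .#.#.: next=.  (t=3,i=0, bit10=0)
  nb .#..#: next=.  (t=4,i=5, bit9=0)
  nb .#...: next=#  (t=3,i=2, bit8=1)
  nb ..###: next=#  (t=0,i=9, bit7=1)
  nb ..##.: next=#  (t=1,i=2, bit6=1)
  nb ..#.#: next=.  (t=3,i=5, bit5=0)
  nb ..#..: next=.  (t=4,i=7, bit4=0)
  nb ...##: next=.  (t=0,i=8, bit3=0)
  nb ...#.: next=#  (t=3,i=4, bit2=1)
  nb ....#: next=#  (t=0,i=7, bit1=1)
  nb .....: next=#  (t=0,i=6, bit0=1)
  bits 01011110011100001011000111000111 = 1584443847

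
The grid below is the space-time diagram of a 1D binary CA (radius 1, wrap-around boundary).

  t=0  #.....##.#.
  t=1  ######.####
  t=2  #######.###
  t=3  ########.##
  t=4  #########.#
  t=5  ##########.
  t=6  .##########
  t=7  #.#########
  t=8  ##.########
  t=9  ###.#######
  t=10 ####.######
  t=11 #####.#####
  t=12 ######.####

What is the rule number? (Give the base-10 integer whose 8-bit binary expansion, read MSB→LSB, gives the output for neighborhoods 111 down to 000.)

247

  ###|#  b7=1 t=1,i=0
  ##.|#  b6=1 t=0,i=7
  #.#|#  b5=1 t=0,i=8
  #..|#  b4=1 t=0,i=1
  .##|.  b3=0 t=0,i=6
  .#.|#  b2=1 t=0,i=0
  ..#|#  b1=1 t=0,i=5
  ...|#  b0=1 t=0,i=2
  bits 11110111 = 247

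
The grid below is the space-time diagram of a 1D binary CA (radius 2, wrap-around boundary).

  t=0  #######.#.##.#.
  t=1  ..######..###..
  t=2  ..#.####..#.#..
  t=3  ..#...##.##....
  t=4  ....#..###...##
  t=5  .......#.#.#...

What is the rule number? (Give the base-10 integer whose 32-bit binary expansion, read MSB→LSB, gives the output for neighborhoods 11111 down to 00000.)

4232454305

  nb #####: next=#  (t=0,i=2, bit31=1)
  nb ####.: next=#  (t=0,i=5, bit30=1)
  nb ###.#: next=#  (t=0,i=6, bit29=1)
  nb ###..: next=#  (t=1,i=7, bit28=1)
  nb ##.##: next=#  (t=3,i=8, bit27=1)
  nb ##.#.: next=#  (t=0,i=7, bit26=1)
  nb ##..#: next=.  (t=1,i=8, bit25=0)
  nb ##...: next=.  (t=1,i=13, bit24=0)
  nb #.###: next=.  (t=0,i=0, bit23=0)
  nb #.##.: next=#  (t=0,i=10, bit22=1)
  nb #.#.#: next=.  (t=0,i=8, bit21=0)
  nb #.#..: next=.  (t=2,i=12, bit20=0)
  nb #..##: next=.  (t=1,i=9, bit19=0)
  nb #..#.: next=#  (t=2,i=9, bit18=1)
  nb #...#: next=#  (t=3,i=4, bit17=1)
  nb #....: next=.  (t=1,i=14, bit16=0)
  nb .####: next=.  (t=0,i=1, bit15=0)
  nb .###.: next=.  (t=1,i=11, bit14=0)
  nb .##.#: next=#  (t=0,i=11, bit13=1)
  nb .##..: next=.  (t=3,i=10, bit12=0)
  nb .#.##: next=.  (t=0,i=9, bit11=0)
  nb .#.#.: next=.  (t=2,i=11, bit10=0)
  nb .#..#: next=.  (t=4,i=5, bit9=0)
  nb .#...: next=.  (t=2,i=13, bit8=0)
  nb ..###: next=#  (t=1,i=2, bit7=1)
  nb ..##.: next=.  (t=3,i=6, bit6=0)
  nb ..#.#: next=#  (t=2,i=2, bit5=1)
  nb ..#..: next=.  (t=3,i=2, bit4=0)
  nb ...##: next=.  (t=1,i=1, bit3=0)
  nb ...#.: next=.  (t=2,i=1, bit2=0)
  nb ....#: next=.  (t=1,i=0, bit1=0)
  nb .....: next=#  (t=3,i=13, bit0=1)
  bits 11111100010001100010000010100001 = 4232454305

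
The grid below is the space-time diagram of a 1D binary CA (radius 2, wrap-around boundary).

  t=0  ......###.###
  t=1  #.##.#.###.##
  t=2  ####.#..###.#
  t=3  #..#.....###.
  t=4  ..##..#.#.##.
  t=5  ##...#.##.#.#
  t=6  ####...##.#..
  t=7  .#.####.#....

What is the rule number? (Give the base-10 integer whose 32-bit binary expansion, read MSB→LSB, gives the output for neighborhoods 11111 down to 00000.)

  ##### -> .   bit 31 = 0  t=2,i=1
  ####. -> .   bit 30 = 0  t=2,i=2
  ###.# -> #   bit 29 = 1  t=0,i=8
  ###.. -> #   bit 28 = 1  t=0,i=12
  ##.## -> #   bit 27 = 1  t=0,i=9
  ##.#. -> .   bit 26 = 0  t=1,i=4
  ##..# -> .   bit 25 = 0  t=4,i=4
  ##... -> #   bit 24 = 1  t=0,i=0
  #.### -> .   bit 23 = 0  t=0,i=10
  #.##. -> #   bit 22 = 1  t=1,i=2
  #.#.# -> #   bit 21 = 1  t=1,i=5
  #.#.. -> .   bit 20 = 0  t=2,i=5
  #..## -> .   bit 19 = 0  t=2,i=7
  #..#. -> #   bit 18 = 1  t=3,i=2
  #...# -> #   bit 17 = 1  t=4,i=0
  #.... -> .   bit 16 = 0  t=0,i=1
  .#### -> #   bit 15 = 1  t=2,i=0
  .###. -> #   bit 14 = 1  t=0,i=7
  .##.# -> #   bit 13 = 1  t=1,i=3
  .##.. -> .   bit 12 = 0  t=4,i=3
  .#.## -> .   bit 11 = 0  t=1,i=6
  .#.#. -> #   bit 10 = 1  t=4,i=7
  .#..# -> .   bit 9 = 0  t=2,i=6
  .#... -> .   bit 8 = 0  t=3,i=4
  ..### -> .   bit 7 = 0  t=0,i=6
  ..##. -> .   bit 6 = 0  t=4,i=2
  ..#.# -> .   bit 5 = 0  t=4,i=6
  ..#.. -> #   bit 4 = 1  t=3,i=3
  ...## -> #   bit 3 = 1  t=0,i=5
  ...#. -> .   bit 2 = 0  t=5,i=4
  ....# -> .   bit 1 = 0  t=0,i=4
  ..... -> #   bit 0 = 1  t=0,i=2
  bits 00111001011001101110010000011001 = 963044377

963044377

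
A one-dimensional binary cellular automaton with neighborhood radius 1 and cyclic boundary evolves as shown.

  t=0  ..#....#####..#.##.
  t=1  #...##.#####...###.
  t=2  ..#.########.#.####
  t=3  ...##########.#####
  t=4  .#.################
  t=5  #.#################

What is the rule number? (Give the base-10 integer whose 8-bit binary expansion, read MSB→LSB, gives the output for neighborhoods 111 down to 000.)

  [7] ### => #  t=0,i=8
  [6] ##. => #  t=0,i=11
  [5] #.# => #  t=0,i=15
  [4] #.. => .  t=0,i=3
  [3] .## => #  t=0,i=7
  [2] .#. => .  t=0,i=2
  [1] ..# => .  t=0,i=1
  [0] ... => #  t=0,i=0
  bits 11101001 = 233

233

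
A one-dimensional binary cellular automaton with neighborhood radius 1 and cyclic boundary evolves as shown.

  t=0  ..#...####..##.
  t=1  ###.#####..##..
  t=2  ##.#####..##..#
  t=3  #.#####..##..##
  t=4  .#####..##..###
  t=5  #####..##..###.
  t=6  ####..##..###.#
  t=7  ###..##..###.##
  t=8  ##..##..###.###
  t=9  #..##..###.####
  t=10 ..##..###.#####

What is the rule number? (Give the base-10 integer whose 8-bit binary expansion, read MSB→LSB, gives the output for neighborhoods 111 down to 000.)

175

  [7] ### => #  t=0,i=7
  [6] ##. => .  t=0,i=9
  [5] #.# => #  t=1,i=3
  [4] #.. => .  t=0,i=3
  [3] .## => #  t=0,i=6
  [2] .#. => #  t=0,i=2
  [1] ..# => #  t=0,i=1
  [0] ... => #  t=0,i=0
  bits 10101111 = 175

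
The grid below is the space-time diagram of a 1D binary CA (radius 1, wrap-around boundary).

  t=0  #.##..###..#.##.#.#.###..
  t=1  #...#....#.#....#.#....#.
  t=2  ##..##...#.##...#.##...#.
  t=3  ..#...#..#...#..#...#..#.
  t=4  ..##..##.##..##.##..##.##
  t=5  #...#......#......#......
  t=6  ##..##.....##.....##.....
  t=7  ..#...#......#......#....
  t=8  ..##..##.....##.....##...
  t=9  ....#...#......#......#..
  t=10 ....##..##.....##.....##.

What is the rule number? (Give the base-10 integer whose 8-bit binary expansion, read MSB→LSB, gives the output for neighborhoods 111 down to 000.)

  [7] ### => .  t=0,i=7
  [6] ##. => .  t=0,i=3
  [5] #.# => .  t=0,i=1
  [4] #.. => #  t=0,i=4
  [3] .## => .  t=0,i=2
  [2] .#. => #  t=0,i=0
  [1] ..# => .  t=0,i=5
  [0] ... => .  t=1,i=2
  bits 00010100 = 20

20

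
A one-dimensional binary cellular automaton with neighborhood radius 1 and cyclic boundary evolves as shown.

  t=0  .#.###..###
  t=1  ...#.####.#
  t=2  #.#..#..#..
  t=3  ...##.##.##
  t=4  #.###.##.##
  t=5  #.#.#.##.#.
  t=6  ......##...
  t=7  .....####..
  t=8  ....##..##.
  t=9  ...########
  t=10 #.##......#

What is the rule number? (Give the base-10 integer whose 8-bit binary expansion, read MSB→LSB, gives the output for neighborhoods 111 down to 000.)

  nb ###: next=.  (t=0,i=4, bit7=0)
  nb ##.: next=#  (t=0,i=5, bit6=1)
  nb #.#: next=.  (t=0,i=0, bit5=0)
  nb #..: next=#  (t=0,i=6, bit4=1)
  nb .##: next=#  (t=0,i=3, bit3=1)
  nb .#.: next=.  (t=0,i=1, bit2=0)
  nb ..#: next=#  (t=0,i=7, bit1=1)
  nb ...: next=.  (t=1,i=1, bit0=0)
  bits 01011010 = 90

90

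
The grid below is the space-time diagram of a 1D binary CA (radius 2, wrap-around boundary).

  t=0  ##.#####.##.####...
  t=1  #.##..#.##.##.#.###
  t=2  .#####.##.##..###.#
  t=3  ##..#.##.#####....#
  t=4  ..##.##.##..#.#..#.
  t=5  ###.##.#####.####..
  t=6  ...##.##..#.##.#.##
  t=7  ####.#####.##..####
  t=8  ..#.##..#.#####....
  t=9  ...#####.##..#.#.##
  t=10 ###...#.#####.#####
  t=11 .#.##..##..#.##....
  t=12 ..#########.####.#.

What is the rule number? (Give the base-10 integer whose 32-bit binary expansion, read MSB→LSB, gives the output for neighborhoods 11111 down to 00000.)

1274945097

  nb #####: next=.  (t=0,i=5, bit31=0)
  nb ####.: next=#  (t=0,i=6, bit30=1)
  nb ###.#: next=.  (t=0,i=7, bit29=0)
  nb ###..: next=.  (t=0,i=15, bit28=0)
  nb ##.##: next=#  (t=0,i=2, bit27=1)
  nb ##.#.: next=.  (t=1,i=13, bit26=0)
  nb ##..#: next=#  (t=1,i=4, bit25=1)
  nb ##...: next=#  (t=0,i=16, bit24=1)
  nb #.###: next=#  (t=0,i=3, bit23=1)
  nb #.##.: next=#  (t=0,i=9, bit22=1)
  nb #.#.#: next=#  (t=1,i=14, bit21=1)
  nb #.#..: next=#  (t=4,i=14, bit20=1)
  nb #..##: next=#  (t=2,i=13, bit19=1)
  nb #..#.: next=#  (t=1,i=5, bit18=1)
  nb #...#: next=#  (t=0,i=17, bit17=1)
  nb #....: next=.  (t=3,i=15, bit16=0)
  nb .####: next=.  (t=0,i=4, bit15=0)
  nb .###.: next=.  (t=2,i=15, bit14=0)
  nb .##.#: next=.  (t=0,i=1, bit13=0)
  nb .##..: next=#  (t=1,i=3, bit12=1)
  nb .#.##: next=#  (t=1,i=7, bit11=1)
  nb .#.#.: next=#  (t=4,i=13, bit10=1)
  nb .#..#: next=#  (t=4,i=15, bit9=1)
  nb .#...: next=.  (t=4,i=18, bit8=0)
  nb ..###: next=.  (t=2,i=14, bit7=0)
  nb ..##.: next=#  (t=0,i=0, bit6=1)
  nb ..#.#: next=.  (t=1,i=6, bit5=0)
  nb ..#..: next=.  (t=4,i=17, bit4=0)
  nb ...##: next=#  (t=0,i=18, bit3=1)
  nb ...#.: next=.  (t=8,i=1, bit2=0)
  nb ....#: next=.  (t=3,i=16, bit1=0)
  nb .....: next=#  (t=8,i=17, bit0=1)
  bits 01001011111111100001111001001001 = 1274945097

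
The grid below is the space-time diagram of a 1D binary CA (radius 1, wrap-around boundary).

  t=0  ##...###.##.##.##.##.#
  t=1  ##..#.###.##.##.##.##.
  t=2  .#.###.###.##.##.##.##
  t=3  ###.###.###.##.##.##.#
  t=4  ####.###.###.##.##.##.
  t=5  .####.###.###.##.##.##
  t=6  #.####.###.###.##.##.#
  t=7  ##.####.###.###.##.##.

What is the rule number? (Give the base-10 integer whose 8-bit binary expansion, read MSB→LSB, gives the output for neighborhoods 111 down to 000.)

  ###|#  b7=1 t=0,i=0
  ##.|#  b6=1 t=0,i=1
  #.#|#  b5=1 t=0,i=8
  #..|.  b4=0 t=0,i=2
  .##|.  b3=0 t=0,i=5
  .#.|#  b2=1 t=1,i=4
  ..#|#  b1=1 t=0,i=4
  ...|.  b0=0 t=0,i=3
  bits 11100110 = 230

230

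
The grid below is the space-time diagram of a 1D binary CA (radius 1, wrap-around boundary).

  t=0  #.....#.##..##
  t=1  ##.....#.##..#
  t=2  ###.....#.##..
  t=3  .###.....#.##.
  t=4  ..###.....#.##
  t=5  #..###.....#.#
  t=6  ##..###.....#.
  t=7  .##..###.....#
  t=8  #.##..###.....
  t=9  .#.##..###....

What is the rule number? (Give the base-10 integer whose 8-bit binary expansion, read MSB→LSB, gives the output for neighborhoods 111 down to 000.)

  ###|#  b7=1 t=0,i=13
  ##.|#  b6=1 t=0,i=0
  #.#|#  b5=1 t=0,i=7
  #..|#  b4=1 t=0,i=1
  .##|.  b3=0 t=0,i=8
  .#.|.  b2=0 t=0,i=6
  ..#|.  b1=0 t=0,i=5
  ...|.  b0=0 t=0,i=2
  bits 11110000 = 240

240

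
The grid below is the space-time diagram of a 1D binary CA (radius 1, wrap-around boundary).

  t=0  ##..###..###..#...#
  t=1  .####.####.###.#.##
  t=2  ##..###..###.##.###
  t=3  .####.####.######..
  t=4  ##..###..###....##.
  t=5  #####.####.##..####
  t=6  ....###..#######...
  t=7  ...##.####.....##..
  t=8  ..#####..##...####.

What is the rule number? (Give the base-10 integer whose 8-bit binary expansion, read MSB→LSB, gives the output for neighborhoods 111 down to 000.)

122

  nb ###: next=.  (t=0,i=0, bit7=0)
  nb ##.: next=#  (t=0,i=1, bit6=1)
  nb #.#: next=#  (t=1,i=0, bit5=1)
  nb #..: next=#  (t=0,i=2, bit4=1)
  nb .##: next=#  (t=0,i=4, bit3=1)
  nb .#.: next=.  (t=0,i=14, bit2=0)
  nb ..#: next=#  (t=0,i=3, bit1=1)
  nb ...: next=.  (t=0,i=16, bit0=0)
  bits 01111010 = 122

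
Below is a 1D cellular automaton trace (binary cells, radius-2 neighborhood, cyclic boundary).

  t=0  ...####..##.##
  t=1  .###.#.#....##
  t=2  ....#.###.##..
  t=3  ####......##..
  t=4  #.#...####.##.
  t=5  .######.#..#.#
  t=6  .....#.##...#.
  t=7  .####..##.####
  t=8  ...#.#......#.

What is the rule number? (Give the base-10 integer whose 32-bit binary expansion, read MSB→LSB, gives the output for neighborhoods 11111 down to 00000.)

1179784607

  [31] ##### => .  t=5,i=3
  [30] ####. => #  t=0,i=5
  [29] ###.# => .  t=1,i=3
  [28] ###.. => .  t=0,i=6
  [27] ##.## => .  t=0,i=11
  [26] ##.#. => #  t=1,i=4
  [25] ##..# => #  t=0,i=7
  [24] ##... => .  t=0,i=0
  [23] #.### => .  t=1,i=1
  [22] #.##. => #  t=0,i=12
  [21] #.#.# => .  t=1,i=5
  [20] #.#.. => #  t=1,i=7
  [19] #..## => .  t=0,i=8
  [18] #..#. => .  t=5,i=10
  [17] #...# => #  t=0,i=1
  [16] #.... => .  t=1,i=9
  [15] .#### => .  t=0,i=4
  [14] .###. => .  t=1,i=2
  [13] .##.# => .  t=0,i=10
  [12] .##.. => #  t=0,i=13
  [11] .#.## => .  t=2,i=5
  [10] .#.#. => #  t=1,i=6
  [9] .#..# => .  t=5,i=9
  [8] .#... => #  t=1,i=8
  [7] ..### => #  t=0,i=3
  [6] ..##. => .  t=0,i=9
  [5] ..#.# => .  t=2,i=4
  [4] ..#.. => #  t=6,i=12
  [3] ...## => #  t=0,i=2
  [2] ...#. => #  t=2,i=3
  [1] ....# => #  t=1,i=10
  [0] ..... => #  t=2,i=0
  bits 01000110010100100001010110011111 = 1179784607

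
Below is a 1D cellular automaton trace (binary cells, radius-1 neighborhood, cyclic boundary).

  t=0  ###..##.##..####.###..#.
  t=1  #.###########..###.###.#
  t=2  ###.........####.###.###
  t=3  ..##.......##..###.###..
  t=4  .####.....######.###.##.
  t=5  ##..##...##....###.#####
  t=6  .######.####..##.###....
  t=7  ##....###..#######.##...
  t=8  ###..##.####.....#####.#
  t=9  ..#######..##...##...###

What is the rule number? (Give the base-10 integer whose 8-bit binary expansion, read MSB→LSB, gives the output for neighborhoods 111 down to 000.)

  ### -> .   bit 7 = 0  t=0,i=1
  ##. -> #   bit 6 = 1  t=0,i=2
  #.# -> #   bit 5 = 1  t=0,i=7
  #.. -> #   bit 4 = 1  t=0,i=3
  .## -> #   bit 3 = 1  t=0,i=0
  .#. -> .   bit 2 = 0  t=0,i=22
  ..# -> #   bit 1 = 1  t=0,i=4
  ... -> .   bit 0 = 0  t=2,i=4
  bits 01111010 = 122

122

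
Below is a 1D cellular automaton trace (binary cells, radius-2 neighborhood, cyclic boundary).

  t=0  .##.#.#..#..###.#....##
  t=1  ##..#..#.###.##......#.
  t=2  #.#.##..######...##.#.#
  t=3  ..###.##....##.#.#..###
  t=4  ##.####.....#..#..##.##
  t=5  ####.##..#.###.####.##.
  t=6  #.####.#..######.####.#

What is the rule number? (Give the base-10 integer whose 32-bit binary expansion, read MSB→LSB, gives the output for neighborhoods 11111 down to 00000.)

2062174805

  [31] ##### => .  t=2,i=10
  [30] ####. => #  t=2,i=12
  [29] ###.# => #  t=0,i=14
  [28] ###.. => #  t=2,i=13
  [27] ##.## => #  t=0,i=0
  [26] ##.#. => .  t=0,i=3
  [25] ##..# => #  t=1,i=2
  [24] ##... => .  t=1,i=15
  [23] #.### => #  t=1,i=9
  [22] #.##. => #  t=0,i=1
  [21] #.#.# => #  t=0,i=4
  [20] #.#.. => .  t=0,i=6
  [19] #..## => #  t=0,i=11
  [18] #..#. => .  t=0,i=8
  [17] #...# => #  t=2,i=15
  [16] #.... => .  t=0,i=18
  [15] .#### => .  t=2,i=9
  [14] .###. => #  t=0,i=13
  [13] .##.# => .  t=0,i=2
  [12] .##.. => .  t=1,i=1
  [11] .#.## => #  t=1,i=8
  [10] .#.#. => .  t=0,i=5
  [9] .#..# => #  t=0,i=7
  [8] .#... => .  t=0,i=17
  [7] ..### => .  t=0,i=12
  [6] ..##. => #  t=0,i=21
  [5] ..#.# => .  t=1,i=7
  [4] ..#.. => #  t=0,i=9
  [3] ...## => .  t=0,i=20
  [2] ...#. => #  t=1,i=20
  [1] ....# => .  t=0,i=19
  [0] ..... => #  t=1,i=17
  bits 01111010111010100100101001010101 = 2062174805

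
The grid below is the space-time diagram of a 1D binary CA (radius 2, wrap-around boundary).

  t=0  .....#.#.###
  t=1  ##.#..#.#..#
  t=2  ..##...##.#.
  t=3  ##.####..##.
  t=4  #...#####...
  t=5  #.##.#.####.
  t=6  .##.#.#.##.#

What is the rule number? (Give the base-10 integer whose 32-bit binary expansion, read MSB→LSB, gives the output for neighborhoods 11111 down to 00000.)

  ##### -> .   bit 31 = 0  t=4,i=6
  ####. -> #   bit 30 = 1  t=3,i=5
  ###.# -> .   bit 29 = 0  t=1,i=1
  ###.. -> #   bit 28 = 1  t=0,i=11
  ##.## -> .   bit 27 = 0  t=3,i=2
  ##.#. -> #   bit 26 = 1  t=1,i=2
  ##..# -> #   bit 25 = 1  t=3,i=7
  ##... -> #   bit 24 = 1  t=0,i=0
  #.### -> .   bit 23 = 0  t=0,i=9
  #.##. -> #   bit 22 = 1  t=3,i=0
  #.#.# -> .   bit 21 = 0  t=0,i=7
  #.#.. -> #   bit 20 = 1  t=1,i=3
  #..## -> #   bit 19 = 1  t=1,i=10
  #..#. -> .   bit 18 = 0  t=1,i=5
  #...# -> #   bit 17 = 1  t=2,i=0
  #.... -> #   bit 16 = 1  t=0,i=1
  .#### -> #   bit 15 = 1  t=3,i=4
  .###. -> .   bit 14 = 0  t=0,i=10
  .##.# -> .   bit 13 = 0  t=2,i=8
  .##.. -> #   bit 12 = 1  t=2,i=3
  .#.## -> #   bit 11 = 1  t=0,i=8
  .#.#. -> #   bit 10 = 1  t=0,i=6
  .#..# -> .   bit 9 = 0  t=1,i=4
  .#... -> .   bit 8 = 0  t=2,i=11
  ..### -> .   bit 7 = 0  t=1,i=11
  ..##. -> .   bit 6 = 0  t=2,i=2
  ..#.# -> .   bit 5 = 0  t=0,i=5
  ..#.. -> #   bit 4 = 1  t=4,i=0
  ...## -> #   bit 3 = 1  t=2,i=1
  ...#. -> .   bit 2 = 0  t=0,i=4
  ....# -> #   bit 1 = 1  t=0,i=3
  ..... -> .   bit 0 = 0  t=0,i=2
  bits 01010111010110111001110000011010 = 1465621530

1465621530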